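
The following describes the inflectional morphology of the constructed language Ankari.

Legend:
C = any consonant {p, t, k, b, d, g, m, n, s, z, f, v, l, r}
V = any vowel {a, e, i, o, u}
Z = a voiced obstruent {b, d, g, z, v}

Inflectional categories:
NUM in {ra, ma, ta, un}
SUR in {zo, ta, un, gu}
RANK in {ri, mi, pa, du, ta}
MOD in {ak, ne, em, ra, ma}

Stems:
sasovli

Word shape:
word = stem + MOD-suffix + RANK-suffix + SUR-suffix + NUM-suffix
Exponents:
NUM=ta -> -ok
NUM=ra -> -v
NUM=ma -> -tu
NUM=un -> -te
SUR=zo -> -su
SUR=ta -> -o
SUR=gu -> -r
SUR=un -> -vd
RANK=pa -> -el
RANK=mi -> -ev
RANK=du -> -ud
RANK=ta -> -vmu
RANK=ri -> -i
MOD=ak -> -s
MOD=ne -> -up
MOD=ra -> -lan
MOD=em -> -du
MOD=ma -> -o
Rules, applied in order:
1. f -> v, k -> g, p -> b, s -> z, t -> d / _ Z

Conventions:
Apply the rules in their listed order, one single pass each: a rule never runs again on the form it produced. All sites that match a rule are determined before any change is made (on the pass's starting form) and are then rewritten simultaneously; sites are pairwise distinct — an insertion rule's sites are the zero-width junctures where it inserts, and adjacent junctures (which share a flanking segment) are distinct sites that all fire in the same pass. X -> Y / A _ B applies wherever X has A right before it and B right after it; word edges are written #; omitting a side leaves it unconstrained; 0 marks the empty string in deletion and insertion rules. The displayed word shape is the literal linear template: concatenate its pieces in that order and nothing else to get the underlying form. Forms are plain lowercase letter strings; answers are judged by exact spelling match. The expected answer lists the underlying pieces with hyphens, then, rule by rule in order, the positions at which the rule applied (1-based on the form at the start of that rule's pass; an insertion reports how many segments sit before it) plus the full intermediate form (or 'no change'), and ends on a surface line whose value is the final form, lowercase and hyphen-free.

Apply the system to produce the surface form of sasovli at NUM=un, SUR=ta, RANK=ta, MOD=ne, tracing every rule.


underlying: sasovli-up-vmu-o-te
1. f -> v, k -> g, p -> b, s -> z, t -> d / _ Z: fires at position(s) 9: sasovliubvmuote
surface: sasovliubvmuote


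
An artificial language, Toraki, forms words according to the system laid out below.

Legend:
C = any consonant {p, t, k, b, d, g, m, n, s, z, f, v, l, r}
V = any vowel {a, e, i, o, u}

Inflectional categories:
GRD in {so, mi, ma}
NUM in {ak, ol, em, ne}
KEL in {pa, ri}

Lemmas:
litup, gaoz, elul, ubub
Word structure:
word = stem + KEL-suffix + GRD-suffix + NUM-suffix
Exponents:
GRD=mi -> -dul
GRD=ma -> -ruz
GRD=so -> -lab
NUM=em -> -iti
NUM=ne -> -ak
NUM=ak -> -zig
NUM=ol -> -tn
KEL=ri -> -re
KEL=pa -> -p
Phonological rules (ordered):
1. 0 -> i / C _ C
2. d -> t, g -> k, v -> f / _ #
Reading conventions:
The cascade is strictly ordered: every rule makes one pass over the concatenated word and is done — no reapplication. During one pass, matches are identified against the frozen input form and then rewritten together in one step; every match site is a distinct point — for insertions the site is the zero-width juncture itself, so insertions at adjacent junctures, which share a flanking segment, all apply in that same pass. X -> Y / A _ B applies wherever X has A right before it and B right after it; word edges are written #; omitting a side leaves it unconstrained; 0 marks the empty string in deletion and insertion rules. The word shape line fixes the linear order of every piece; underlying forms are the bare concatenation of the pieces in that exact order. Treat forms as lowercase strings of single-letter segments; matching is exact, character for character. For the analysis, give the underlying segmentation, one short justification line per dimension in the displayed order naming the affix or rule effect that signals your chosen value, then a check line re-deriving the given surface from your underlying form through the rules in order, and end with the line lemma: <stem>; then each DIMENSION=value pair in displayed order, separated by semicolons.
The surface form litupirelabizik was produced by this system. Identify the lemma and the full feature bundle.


underlying: litup-re-lab-zig
GRD=so - signalled by the affix -lab
NUM=ak - signalled by the affix -zig
KEL=ri - signalled by the affix -re
check: lituprelabzig -> litupirelabizig -> litupirelabizik
lemma: litup; GRD=so; NUM=ak; KEL=ri


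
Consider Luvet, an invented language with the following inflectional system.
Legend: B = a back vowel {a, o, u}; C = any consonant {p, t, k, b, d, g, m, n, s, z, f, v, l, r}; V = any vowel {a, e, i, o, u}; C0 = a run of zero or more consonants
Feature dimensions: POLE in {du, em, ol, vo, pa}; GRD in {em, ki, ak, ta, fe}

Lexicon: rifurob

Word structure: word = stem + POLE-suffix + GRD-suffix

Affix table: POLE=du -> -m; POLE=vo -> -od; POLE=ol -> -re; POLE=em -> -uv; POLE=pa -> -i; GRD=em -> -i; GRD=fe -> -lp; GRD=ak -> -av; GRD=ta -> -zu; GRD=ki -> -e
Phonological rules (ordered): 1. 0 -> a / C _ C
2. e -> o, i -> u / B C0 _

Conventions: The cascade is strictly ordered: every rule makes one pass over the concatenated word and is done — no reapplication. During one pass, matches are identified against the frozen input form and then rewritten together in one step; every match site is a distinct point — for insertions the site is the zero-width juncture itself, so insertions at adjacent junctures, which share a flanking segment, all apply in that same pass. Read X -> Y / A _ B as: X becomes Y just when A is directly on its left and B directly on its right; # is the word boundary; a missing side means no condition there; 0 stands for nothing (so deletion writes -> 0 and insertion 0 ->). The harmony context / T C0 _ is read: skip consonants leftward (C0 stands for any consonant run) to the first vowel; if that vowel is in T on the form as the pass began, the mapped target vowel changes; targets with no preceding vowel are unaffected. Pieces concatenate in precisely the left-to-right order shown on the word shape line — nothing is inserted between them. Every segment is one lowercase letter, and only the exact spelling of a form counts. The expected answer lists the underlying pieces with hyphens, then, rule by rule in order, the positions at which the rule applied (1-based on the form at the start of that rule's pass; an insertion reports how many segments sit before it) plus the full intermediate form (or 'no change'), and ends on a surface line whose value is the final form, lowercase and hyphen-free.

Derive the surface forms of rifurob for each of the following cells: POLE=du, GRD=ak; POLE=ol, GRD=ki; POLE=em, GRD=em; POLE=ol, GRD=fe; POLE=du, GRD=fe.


cell POLE=du, GRD=ak:
underlying: rifurob-m-av
1. 0 -> a / C _ C: inserts after position(s) 7: rifurobamav
2. e -> o, i -> u / B C0 _: no change
surface: rifurobamav

cell POLE=ol, GRD=ki:
underlying: rifurob-re-e
1. 0 -> a / C _ C: inserts after position(s) 7: rifurobaree
2. e -> o, i -> u / B C0 _: fires at position(s) 10: rifurobaroe
surface: rifurobaroe

cell POLE=em, GRD=em:
underlying: rifurob-uv-i
1. 0 -> a / C _ C: no change
2. e -> o, i -> u / B C0 _: fires at position(s) 10: rifurobuvu
surface: rifurobuvu

cell POLE=ol, GRD=fe:
underlying: rifurob-re-lp
1. 0 -> a / C _ C: inserts after position(s) 7, 10: rifurobarelap
2. e -> o, i -> u / B C0 _: fires at position(s) 10: rifurobarolap
surface: rifurobarolap

cell POLE=du, GRD=fe:
underlying: rifurob-m-lp
1. 0 -> a / C _ C: inserts after position(s) 7, 8, 9: rifurobamalap
2. e -> o, i -> u / B C0 _: no change
surface: rifurobamalap


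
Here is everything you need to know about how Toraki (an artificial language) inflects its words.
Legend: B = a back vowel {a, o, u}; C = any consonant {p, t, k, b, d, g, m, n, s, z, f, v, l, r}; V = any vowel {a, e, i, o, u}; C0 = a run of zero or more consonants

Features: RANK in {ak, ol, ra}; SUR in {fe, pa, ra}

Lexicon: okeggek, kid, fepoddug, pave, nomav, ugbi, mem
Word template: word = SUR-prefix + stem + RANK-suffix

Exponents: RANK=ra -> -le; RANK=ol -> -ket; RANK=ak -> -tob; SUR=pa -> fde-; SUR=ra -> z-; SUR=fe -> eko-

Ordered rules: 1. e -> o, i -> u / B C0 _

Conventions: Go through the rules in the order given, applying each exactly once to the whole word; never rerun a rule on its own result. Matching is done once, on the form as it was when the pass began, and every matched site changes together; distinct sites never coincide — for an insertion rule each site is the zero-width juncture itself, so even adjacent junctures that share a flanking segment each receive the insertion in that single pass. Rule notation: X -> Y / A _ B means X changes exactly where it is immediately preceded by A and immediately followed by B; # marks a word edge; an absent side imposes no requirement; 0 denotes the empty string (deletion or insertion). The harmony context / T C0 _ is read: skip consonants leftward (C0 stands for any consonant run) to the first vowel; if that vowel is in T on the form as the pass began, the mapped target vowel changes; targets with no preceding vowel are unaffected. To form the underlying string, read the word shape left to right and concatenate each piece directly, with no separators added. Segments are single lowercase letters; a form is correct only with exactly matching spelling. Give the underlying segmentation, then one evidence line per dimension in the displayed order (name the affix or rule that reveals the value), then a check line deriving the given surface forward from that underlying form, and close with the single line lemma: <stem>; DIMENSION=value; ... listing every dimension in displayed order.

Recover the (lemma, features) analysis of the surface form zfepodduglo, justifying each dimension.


underlying: z-fepoddug-le
RANK=ra - signalled by the affix -le
SUR=ra - signalled by the affix z-
check: zfepoddugle -> zfepodduglo
lemma: fepoddug; RANK=ra; SUR=ra


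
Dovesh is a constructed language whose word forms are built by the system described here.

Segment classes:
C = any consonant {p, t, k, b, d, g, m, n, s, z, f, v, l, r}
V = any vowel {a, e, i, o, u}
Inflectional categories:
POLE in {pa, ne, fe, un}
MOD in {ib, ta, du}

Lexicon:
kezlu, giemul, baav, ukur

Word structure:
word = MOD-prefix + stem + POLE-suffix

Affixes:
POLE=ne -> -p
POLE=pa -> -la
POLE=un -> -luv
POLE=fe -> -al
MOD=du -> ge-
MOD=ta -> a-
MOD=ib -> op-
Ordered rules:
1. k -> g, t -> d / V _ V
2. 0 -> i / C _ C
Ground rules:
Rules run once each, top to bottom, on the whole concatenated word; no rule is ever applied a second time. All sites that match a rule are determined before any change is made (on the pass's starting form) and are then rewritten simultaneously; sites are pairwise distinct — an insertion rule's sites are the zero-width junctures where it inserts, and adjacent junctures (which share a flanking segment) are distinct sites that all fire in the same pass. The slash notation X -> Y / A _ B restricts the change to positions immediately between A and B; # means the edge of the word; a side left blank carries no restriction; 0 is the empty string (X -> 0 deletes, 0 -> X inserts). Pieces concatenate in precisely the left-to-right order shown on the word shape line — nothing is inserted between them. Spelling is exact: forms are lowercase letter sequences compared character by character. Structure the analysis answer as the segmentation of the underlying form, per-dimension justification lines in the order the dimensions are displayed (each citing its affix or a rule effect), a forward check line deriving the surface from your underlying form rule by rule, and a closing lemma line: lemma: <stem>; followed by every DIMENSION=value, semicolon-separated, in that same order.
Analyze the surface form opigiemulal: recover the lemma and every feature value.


underlying: op-giemul-al
POLE=fe - signalled by the affix -al
MOD=ib - signalled by the affix op-
check: opgiemulal -> opgiemulal -> opigiemulal
lemma: giemul; POLE=fe; MOD=ib


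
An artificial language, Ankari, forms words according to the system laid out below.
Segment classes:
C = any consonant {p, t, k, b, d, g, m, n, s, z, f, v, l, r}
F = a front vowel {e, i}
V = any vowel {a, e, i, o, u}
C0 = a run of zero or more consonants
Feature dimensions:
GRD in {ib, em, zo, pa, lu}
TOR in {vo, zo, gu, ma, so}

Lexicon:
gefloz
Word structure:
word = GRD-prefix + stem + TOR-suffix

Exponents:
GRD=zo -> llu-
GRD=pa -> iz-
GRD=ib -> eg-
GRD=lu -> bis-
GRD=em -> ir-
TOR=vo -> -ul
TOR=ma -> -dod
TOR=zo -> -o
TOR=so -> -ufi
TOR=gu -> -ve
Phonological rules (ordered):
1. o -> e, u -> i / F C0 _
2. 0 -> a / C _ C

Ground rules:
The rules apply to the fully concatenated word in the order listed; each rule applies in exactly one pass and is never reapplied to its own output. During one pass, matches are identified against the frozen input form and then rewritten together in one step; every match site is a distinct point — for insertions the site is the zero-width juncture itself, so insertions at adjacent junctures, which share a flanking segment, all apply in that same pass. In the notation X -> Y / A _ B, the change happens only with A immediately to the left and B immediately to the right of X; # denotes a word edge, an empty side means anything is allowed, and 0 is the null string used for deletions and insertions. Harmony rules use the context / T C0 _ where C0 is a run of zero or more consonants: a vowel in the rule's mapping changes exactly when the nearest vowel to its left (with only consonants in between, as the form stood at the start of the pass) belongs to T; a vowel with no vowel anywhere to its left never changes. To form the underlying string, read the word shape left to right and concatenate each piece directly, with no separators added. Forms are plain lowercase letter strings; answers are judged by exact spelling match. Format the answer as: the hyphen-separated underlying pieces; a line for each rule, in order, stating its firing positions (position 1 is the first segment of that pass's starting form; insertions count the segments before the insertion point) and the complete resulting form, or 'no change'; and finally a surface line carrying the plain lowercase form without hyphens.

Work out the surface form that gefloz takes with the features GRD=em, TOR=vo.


underlying: ir-gefloz-ul
1. o -> e, u -> i / F C0 _: fires at position(s) 7: irgeflezul
2. 0 -> a / C _ C: inserts after position(s) 2, 5: iragefalezul
surface: iragefalezul


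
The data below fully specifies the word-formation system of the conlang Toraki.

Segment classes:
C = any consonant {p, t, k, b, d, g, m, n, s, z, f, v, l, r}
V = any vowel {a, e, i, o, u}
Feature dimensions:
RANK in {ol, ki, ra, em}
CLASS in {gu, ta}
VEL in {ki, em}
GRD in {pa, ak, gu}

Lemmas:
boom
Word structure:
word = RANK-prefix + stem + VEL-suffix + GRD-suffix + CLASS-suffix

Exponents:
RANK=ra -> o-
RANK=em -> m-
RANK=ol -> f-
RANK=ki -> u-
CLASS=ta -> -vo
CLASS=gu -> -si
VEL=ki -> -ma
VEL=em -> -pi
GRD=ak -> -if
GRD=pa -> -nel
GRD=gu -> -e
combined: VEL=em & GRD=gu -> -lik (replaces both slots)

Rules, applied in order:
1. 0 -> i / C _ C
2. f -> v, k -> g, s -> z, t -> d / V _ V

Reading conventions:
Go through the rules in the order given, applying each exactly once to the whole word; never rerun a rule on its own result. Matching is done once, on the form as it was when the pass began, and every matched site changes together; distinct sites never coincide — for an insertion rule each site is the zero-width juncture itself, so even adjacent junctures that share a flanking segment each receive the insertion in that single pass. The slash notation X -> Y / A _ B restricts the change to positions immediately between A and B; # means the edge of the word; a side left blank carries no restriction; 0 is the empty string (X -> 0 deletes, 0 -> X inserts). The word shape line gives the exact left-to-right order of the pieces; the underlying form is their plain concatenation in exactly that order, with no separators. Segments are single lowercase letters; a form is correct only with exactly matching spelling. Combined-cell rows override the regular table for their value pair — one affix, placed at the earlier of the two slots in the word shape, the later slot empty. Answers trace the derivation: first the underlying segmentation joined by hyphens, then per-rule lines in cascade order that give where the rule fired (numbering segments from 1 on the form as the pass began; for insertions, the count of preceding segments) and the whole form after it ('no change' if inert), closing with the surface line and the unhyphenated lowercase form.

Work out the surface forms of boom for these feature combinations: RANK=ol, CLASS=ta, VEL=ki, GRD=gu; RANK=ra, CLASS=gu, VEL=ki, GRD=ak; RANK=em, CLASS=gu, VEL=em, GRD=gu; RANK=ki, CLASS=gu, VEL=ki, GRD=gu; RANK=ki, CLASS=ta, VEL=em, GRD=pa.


cell RANK=ol, CLASS=ta, VEL=ki, GRD=gu:
underlying: f-boom-ma-e-vo
1. 0 -> i / C _ C: inserts after position(s) 1, 5: fiboomimaevo
2. f -> v, k -> g, s -> z, t -> d / V _ V: no change
surface: fiboomimaevo

cell RANK=ra, CLASS=gu, VEL=ki, GRD=ak:
underlying: o-boom-ma-if-si
1. 0 -> i / C _ C: inserts after position(s) 5, 9: oboomimaifisi
2. f -> v, k -> g, s -> z, t -> d / V _ V: fires at position(s) 10, 12: oboomimaivizi
surface: oboomimaivizi

cell RANK=em, CLASS=gu, VEL=em, GRD=gu:
underlying: m-boom-lik-si
1. 0 -> i / C _ C: inserts after position(s) 1, 5, 8: miboomilikisi
2. f -> v, k -> g, s -> z, t -> d / V _ V: fires at position(s) 10, 12: miboomiligizi
surface: miboomiligizi

cell RANK=ki, CLASS=gu, VEL=ki, GRD=gu:
underlying: u-boom-ma-e-si
1. 0 -> i / C _ C: inserts after position(s) 5: uboomimaesi
2. f -> v, k -> g, s -> z, t -> d / V _ V: fires at position(s) 10: uboomimaezi
surface: uboomimaezi

cell RANK=ki, CLASS=ta, VEL=em, GRD=pa:
underlying: u-boom-pi-nel-vo
1. 0 -> i / C _ C: inserts after position(s) 5, 10: uboomipinelivo
2. f -> v, k -> g, s -> z, t -> d / V _ V: no change
surface: uboomipinelivo


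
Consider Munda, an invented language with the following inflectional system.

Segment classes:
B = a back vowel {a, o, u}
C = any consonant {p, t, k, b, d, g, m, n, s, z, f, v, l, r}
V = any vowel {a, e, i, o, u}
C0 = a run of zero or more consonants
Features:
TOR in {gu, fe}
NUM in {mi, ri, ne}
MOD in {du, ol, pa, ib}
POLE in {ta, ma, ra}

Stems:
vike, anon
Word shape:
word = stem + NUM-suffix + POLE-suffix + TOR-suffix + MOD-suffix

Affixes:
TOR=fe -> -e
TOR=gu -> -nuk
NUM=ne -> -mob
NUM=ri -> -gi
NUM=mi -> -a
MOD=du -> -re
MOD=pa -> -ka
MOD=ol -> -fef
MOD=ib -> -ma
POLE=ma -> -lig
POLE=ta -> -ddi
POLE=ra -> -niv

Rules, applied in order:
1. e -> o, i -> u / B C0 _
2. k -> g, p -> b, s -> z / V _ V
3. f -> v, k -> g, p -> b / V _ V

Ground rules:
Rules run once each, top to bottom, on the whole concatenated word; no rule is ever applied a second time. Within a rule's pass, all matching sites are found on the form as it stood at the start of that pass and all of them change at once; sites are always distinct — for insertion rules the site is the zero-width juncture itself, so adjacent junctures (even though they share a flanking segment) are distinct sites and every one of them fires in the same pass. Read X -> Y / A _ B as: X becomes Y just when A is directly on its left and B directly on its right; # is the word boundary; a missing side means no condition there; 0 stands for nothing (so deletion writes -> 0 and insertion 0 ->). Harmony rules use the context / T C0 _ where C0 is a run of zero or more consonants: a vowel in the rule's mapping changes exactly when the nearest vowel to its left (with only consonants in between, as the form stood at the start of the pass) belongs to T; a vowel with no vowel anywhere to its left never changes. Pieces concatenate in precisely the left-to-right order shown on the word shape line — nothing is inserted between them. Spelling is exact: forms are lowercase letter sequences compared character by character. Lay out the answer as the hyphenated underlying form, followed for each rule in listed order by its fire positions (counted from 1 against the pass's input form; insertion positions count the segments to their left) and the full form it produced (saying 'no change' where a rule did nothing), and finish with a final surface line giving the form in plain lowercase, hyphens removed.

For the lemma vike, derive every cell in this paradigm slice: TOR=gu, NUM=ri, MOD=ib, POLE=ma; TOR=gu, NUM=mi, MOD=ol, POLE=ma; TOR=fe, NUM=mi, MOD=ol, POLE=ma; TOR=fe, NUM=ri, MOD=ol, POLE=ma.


cell TOR=gu, NUM=ri, MOD=ib, POLE=ma:
underlying: vike-gi-lig-nuk-ma
1. e -> o, i -> u / B C0 _: no change
2. k -> g, p -> b, s -> z / V _ V: fires at position(s) 3: vigegilignukma
3. f -> v, k -> g, p -> b / V _ V: no change
surface: vigegilignukma

cell TOR=gu, NUM=mi, MOD=ol, POLE=ma:
underlying: vike-a-lig-nuk-fef
1. e -> o, i -> u / B C0 _: fires at position(s) 7, 13: vikealugnukfof
2. k -> g, p -> b, s -> z / V _ V: fires at position(s) 3: vigealugnukfof
3. f -> v, k -> g, p -> b / V _ V: no change
surface: vigealugnukfof

cell TOR=fe, NUM=mi, MOD=ol, POLE=ma:
underlying: vike-a-lig-e-fef
1. e -> o, i -> u / B C0 _: fires at position(s) 7: vikealugefef
2. k -> g, p -> b, s -> z / V _ V: fires at position(s) 3: vigealugefef
3. f -> v, k -> g, p -> b / V _ V: fires at position(s) 10: vigealugevef
surface: vigealugevef

cell TOR=fe, NUM=ri, MOD=ol, POLE=ma:
underlying: vike-gi-lig-e-fef
1. e -> o, i -> u / B C0 _: no change
2. k -> g, p -> b, s -> z / V _ V: fires at position(s) 3: vigegiligefef
3. f -> v, k -> g, p -> b / V _ V: fires at position(s) 11: vigegiligevef
surface: vigegiligevef


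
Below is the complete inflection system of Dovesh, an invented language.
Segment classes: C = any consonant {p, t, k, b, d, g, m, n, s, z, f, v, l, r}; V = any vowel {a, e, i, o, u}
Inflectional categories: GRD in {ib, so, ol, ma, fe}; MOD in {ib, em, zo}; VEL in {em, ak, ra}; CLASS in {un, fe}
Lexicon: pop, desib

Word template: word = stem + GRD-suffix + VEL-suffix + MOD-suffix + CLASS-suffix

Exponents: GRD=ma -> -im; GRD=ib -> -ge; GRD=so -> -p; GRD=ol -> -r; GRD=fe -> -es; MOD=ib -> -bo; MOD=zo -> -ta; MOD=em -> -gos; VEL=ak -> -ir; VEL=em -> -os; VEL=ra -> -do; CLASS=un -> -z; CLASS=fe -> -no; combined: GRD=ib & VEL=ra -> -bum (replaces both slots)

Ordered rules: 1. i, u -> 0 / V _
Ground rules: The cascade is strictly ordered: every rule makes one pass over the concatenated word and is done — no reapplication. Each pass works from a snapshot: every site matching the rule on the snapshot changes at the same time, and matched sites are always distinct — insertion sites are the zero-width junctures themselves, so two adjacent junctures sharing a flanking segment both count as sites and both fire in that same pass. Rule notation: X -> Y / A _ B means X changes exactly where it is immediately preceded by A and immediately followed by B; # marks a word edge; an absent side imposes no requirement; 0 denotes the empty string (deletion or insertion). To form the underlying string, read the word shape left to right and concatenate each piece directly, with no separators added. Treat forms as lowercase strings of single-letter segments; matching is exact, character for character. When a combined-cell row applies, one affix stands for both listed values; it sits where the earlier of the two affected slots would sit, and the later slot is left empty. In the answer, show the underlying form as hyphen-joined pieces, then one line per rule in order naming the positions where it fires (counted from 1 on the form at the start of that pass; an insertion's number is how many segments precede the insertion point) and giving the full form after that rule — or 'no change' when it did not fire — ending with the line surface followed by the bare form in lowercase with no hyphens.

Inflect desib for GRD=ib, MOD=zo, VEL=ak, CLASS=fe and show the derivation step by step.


underlying: desib-ge-ir-ta-no
1. i, u -> 0 / V _: fires at position(s) 8: desibgertano
surface: desibgertano


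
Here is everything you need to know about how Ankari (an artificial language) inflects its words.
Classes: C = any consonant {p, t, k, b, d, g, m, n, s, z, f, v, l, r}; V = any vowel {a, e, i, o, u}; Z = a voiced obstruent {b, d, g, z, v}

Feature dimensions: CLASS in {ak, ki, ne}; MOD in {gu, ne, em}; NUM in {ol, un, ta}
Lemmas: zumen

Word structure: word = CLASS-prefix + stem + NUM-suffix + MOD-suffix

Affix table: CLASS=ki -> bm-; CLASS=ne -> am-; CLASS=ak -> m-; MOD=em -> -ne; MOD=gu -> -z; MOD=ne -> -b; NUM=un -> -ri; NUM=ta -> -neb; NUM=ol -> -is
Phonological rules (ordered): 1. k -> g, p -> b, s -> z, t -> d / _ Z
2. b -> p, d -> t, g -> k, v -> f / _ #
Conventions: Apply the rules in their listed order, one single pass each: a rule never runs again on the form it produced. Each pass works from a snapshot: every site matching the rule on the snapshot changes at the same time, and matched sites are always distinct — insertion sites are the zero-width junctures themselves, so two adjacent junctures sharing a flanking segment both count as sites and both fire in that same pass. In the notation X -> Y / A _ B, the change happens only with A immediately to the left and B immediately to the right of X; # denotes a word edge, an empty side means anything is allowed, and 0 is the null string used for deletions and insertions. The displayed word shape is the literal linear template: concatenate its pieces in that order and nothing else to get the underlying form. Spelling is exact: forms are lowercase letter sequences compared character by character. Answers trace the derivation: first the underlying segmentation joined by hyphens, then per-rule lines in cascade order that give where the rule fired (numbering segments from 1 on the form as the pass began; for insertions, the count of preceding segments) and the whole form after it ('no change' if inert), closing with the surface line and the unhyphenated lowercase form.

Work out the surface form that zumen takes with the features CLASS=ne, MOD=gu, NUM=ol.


underlying: am-zumen-is-z
1. k -> g, p -> b, s -> z, t -> d / _ Z: fires at position(s) 9: amzumenizz
2. b -> p, d -> t, g -> k, v -> f / _ #: no change
surface: amzumenizz


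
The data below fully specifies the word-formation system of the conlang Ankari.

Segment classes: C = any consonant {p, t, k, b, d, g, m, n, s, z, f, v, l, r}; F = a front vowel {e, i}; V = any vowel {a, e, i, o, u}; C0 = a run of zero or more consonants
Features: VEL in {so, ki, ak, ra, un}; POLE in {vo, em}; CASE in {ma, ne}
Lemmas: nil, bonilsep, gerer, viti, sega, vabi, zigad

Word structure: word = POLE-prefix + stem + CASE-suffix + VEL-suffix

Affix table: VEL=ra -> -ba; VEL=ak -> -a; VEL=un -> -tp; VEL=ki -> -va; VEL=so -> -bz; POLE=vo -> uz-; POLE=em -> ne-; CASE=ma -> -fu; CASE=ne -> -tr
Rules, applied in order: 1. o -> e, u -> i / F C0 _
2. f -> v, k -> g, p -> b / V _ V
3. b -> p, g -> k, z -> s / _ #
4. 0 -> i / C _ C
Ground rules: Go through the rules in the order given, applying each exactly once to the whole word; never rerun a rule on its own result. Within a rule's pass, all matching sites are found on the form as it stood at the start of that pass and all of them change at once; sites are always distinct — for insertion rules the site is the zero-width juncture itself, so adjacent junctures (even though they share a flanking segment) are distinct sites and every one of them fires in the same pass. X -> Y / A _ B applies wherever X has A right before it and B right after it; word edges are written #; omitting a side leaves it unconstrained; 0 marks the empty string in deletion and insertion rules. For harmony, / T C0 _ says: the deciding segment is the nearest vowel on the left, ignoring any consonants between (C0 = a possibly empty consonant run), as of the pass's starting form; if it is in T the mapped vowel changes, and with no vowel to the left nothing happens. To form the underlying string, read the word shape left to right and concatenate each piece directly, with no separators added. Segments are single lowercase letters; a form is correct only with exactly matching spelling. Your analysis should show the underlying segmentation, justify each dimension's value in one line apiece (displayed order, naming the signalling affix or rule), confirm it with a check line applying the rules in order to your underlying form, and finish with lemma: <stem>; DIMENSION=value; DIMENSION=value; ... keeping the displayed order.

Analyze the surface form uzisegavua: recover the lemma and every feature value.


underlying: uz-sega-fu-a
VEL=ak - signalled by the affix -a
POLE=vo - signalled by the affix uz-
CASE=ma - signalled by the affix -fu
check: uzsegafua -> uzsegafua -> uzsegavua -> uzsegavua -> uzisegavua
lemma: sega; VEL=ak; POLE=vo; CASE=ma


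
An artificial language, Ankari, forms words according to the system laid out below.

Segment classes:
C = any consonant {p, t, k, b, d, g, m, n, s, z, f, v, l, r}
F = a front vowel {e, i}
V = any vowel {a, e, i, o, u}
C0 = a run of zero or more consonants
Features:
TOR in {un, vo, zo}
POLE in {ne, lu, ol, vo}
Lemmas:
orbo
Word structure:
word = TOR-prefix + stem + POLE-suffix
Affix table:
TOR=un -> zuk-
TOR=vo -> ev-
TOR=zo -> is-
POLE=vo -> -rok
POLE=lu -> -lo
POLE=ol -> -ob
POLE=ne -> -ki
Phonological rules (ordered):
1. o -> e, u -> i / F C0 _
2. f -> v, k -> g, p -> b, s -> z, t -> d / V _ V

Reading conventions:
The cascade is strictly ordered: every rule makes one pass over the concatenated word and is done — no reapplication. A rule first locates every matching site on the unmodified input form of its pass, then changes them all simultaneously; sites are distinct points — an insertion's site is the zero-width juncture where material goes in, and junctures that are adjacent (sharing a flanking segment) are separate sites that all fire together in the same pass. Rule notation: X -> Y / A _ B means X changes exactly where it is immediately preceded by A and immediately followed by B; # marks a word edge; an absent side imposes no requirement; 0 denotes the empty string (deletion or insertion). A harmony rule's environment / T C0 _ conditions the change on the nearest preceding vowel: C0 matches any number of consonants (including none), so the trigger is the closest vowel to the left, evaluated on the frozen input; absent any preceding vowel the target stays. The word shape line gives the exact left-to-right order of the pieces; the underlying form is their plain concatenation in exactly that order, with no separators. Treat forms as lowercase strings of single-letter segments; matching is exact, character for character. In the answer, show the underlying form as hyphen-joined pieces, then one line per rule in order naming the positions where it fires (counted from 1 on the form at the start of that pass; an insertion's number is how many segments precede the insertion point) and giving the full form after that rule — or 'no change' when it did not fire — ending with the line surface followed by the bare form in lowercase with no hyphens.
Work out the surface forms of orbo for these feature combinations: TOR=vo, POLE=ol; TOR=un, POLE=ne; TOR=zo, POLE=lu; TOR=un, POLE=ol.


cell TOR=vo, POLE=ol:
underlying: ev-orbo-ob
1. o -> e, u -> i / F C0 _: fires at position(s) 3: everboob
2. f -> v, k -> g, p -> b, s -> z, t -> d / V _ V: no change
surface: everboob

cell TOR=un, POLE=ne:
underlying: zuk-orbo-ki
1. o -> e, u -> i / F C0 _: no change
2. f -> v, k -> g, p -> b, s -> z, t -> d / V _ V: fires at position(s) 3, 8: zugorbogi
surface: zugorbogi

cell TOR=zo, POLE=lu:
underlying: is-orbo-lo
1. o -> e, u -> i / F C0 _: fires at position(s) 3: iserbolo
2. f -> v, k -> g, p -> b, s -> z, t -> d / V _ V: fires at position(s) 2: izerbolo
surface: izerbolo

cell TOR=un, POLE=ol:
underlying: zuk-orbo-ob
1. o -> e, u -> i / F C0 _: no change
2. f -> v, k -> g, p -> b, s -> z, t -> d / V _ V: fires at position(s) 3: zugorboob
surface: zugorboob


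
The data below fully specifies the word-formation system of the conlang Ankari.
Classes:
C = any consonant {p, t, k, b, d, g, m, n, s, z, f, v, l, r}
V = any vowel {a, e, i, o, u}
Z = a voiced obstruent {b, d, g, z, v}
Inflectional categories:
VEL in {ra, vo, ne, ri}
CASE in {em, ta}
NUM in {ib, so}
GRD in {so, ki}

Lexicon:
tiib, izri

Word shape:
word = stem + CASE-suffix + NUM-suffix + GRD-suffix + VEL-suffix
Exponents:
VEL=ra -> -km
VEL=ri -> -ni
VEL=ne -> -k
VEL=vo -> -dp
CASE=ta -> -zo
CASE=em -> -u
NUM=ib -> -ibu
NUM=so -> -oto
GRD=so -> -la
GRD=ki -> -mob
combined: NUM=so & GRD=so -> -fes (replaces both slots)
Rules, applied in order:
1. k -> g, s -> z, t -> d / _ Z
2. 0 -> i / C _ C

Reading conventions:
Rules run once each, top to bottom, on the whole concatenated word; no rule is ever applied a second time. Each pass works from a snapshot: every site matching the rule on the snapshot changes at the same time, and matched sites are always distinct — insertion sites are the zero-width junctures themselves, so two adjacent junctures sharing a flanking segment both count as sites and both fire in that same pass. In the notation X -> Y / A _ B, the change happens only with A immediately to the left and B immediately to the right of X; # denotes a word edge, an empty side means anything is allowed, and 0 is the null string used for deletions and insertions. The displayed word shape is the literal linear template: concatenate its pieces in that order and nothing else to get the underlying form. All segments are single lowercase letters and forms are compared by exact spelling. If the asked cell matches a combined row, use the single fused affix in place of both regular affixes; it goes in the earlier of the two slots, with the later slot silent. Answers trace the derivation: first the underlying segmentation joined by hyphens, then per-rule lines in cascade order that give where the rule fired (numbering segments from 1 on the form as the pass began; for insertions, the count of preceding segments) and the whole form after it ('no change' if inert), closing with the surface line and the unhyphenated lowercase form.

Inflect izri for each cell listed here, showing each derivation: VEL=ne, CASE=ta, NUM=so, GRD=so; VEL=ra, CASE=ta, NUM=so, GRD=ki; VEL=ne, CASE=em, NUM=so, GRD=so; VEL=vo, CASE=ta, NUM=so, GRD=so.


cell VEL=ne, CASE=ta, NUM=so, GRD=so:
underlying: izri-zo-fes-k
1. k -> g, s -> z, t -> d / _ Z: no change
2. 0 -> i / C _ C: inserts after position(s) 2, 9: izirizofesik
surface: izirizofesik

cell VEL=ra, CASE=ta, NUM=so, GRD=ki:
underlying: izri-zo-oto-mob-km
1. k -> g, s -> z, t -> d / _ Z: no change
2. 0 -> i / C _ C: inserts after position(s) 2, 12, 13: izirizootomobikim
surface: izirizootomobikim

cell VEL=ne, CASE=em, NUM=so, GRD=so:
underlying: izri-u-fes-k
1. k -> g, s -> z, t -> d / _ Z: no change
2. 0 -> i / C _ C: inserts after position(s) 2, 8: iziriufesik
surface: iziriufesik

cell VEL=vo, CASE=ta, NUM=so, GRD=so:
underlying: izri-zo-fes-dp
1. k -> g, s -> z, t -> d / _ Z: fires at position(s) 9: izrizofezdp
2. 0 -> i / C _ C: inserts after position(s) 2, 9, 10: izirizofezidip
surface: izirizofezidip


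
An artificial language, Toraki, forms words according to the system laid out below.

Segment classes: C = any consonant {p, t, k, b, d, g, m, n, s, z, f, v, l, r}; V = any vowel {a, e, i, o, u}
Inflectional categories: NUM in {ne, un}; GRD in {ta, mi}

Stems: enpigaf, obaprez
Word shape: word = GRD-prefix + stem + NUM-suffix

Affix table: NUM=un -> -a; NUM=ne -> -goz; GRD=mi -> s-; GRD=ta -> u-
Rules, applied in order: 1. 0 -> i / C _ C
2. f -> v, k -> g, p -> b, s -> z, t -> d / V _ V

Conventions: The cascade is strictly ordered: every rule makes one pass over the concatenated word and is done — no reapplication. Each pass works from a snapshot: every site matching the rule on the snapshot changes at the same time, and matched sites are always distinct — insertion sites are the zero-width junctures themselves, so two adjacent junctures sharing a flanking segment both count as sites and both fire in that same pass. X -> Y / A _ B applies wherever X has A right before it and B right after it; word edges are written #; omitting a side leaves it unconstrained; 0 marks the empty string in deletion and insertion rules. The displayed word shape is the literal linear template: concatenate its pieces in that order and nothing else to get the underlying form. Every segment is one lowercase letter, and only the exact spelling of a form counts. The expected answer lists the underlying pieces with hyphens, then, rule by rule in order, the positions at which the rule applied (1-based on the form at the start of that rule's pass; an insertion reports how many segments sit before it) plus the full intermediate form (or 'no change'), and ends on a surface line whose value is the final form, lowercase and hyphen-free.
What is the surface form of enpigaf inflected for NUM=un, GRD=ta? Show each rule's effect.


underlying: u-enpigaf-a
1. 0 -> i / C _ C: inserts after position(s) 3: uenipigafa
2. f -> v, k -> g, p -> b, s -> z, t -> d / V _ V: fires at position(s) 5, 9: uenibigava
surface: uenibigava


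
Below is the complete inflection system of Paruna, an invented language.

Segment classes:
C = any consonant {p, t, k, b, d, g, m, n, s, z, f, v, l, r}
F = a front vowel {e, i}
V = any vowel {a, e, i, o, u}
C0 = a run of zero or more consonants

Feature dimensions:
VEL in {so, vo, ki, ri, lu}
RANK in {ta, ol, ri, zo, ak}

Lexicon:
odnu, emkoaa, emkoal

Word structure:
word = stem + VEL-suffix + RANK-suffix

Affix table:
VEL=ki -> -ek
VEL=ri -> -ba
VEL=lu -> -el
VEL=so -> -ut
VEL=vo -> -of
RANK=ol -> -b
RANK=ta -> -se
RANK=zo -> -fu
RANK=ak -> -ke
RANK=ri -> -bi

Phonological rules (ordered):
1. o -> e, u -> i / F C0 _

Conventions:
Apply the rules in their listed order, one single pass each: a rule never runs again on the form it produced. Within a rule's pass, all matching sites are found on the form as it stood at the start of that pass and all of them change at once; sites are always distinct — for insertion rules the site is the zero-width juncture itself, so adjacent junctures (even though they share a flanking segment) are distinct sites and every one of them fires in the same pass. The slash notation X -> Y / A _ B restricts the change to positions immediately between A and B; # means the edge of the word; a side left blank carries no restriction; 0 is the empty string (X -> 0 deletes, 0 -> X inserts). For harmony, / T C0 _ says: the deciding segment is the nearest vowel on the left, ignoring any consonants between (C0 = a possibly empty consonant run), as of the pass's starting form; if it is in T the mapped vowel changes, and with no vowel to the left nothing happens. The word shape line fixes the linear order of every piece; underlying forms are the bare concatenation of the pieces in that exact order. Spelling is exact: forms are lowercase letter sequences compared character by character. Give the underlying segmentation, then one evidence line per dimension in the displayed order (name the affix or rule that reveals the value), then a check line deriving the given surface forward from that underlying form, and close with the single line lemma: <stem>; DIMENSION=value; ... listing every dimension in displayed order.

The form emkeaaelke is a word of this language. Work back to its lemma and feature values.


underlying: emkoaa-el-ke
VEL=lu - signalled by the affix -el
RANK=ak - signalled by the affix -ke
check: emkoaaelke -> emkeaaelke
lemma: emkoaa; VEL=lu; RANK=ak


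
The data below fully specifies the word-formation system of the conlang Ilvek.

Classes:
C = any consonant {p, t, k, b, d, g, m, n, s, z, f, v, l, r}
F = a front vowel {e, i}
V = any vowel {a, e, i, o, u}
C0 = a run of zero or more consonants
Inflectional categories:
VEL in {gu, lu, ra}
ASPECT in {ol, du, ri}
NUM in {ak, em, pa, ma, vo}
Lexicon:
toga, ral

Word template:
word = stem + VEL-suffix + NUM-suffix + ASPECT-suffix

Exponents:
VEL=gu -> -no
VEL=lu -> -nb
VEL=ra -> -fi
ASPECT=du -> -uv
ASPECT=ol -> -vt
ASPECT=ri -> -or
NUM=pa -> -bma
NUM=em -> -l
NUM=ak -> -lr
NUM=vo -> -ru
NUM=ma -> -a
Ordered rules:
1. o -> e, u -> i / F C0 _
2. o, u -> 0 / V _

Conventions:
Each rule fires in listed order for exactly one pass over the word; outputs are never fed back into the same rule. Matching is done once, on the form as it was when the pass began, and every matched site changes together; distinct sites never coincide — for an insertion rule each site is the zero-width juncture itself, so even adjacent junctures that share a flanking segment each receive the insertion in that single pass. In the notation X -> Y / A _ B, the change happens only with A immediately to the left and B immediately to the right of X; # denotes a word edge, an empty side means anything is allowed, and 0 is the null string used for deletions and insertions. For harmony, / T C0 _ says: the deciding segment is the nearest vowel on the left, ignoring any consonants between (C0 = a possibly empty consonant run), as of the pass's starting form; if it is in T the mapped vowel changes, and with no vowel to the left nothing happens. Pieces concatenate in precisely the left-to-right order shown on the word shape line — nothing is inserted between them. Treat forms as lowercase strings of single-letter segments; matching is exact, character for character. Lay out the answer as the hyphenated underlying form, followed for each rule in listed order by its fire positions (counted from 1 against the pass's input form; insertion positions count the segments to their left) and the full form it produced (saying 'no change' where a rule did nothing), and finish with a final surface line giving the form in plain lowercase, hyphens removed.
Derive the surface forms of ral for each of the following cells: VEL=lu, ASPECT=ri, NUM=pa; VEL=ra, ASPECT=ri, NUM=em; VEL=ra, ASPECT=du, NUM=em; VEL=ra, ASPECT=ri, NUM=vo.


cell VEL=lu, ASPECT=ri, NUM=pa:
underlying: ral-nb-bma-or
1. o -> e, u -> i / F C0 _: no change
2. o, u -> 0 / V _: fires at position(s) 9: ralnbbmar
surface: ralnbbmar

cell VEL=ra, ASPECT=ri, NUM=em:
underlying: ral-fi-l-or
1. o -> e, u -> i / F C0 _: fires at position(s) 7: ralfiler
2. o, u -> 0 / V _: no change
surface: ralfiler

cell VEL=ra, ASPECT=du, NUM=em:
underlying: ral-fi-l-uv
1. o -> e, u -> i / F C0 _: fires at position(s) 7: ralfiliv
2. o, u -> 0 / V _: no change
surface: ralfiliv

cell VEL=ra, ASPECT=ri, NUM=vo:
underlying: ral-fi-ru-or
1. o -> e, u -> i / F C0 _: fires at position(s) 7: ralfirior
2. o, u -> 0 / V _: fires at position(s) 8: ralfirir
surface: ralfirir
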